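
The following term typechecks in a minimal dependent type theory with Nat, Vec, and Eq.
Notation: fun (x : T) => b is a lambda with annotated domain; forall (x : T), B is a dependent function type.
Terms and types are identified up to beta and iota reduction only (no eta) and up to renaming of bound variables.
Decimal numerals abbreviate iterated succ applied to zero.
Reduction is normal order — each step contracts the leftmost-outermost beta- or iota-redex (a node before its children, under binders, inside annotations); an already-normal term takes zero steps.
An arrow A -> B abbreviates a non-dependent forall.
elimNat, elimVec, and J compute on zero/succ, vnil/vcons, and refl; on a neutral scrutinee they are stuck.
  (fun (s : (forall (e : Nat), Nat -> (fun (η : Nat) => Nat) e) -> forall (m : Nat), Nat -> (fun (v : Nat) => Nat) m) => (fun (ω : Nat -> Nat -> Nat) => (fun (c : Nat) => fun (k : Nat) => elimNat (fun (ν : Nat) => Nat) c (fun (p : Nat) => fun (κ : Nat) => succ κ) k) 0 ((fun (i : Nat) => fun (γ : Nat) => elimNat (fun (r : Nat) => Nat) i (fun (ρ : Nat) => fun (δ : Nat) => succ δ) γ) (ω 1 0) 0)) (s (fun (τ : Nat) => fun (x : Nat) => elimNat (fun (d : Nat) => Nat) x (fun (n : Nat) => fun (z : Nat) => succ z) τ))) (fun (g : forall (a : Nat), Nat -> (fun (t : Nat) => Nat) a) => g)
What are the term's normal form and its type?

normal form:
  1
the term's type:
  Nat
observation: normalization takes exactly 18 steps under the normal-order strategy.


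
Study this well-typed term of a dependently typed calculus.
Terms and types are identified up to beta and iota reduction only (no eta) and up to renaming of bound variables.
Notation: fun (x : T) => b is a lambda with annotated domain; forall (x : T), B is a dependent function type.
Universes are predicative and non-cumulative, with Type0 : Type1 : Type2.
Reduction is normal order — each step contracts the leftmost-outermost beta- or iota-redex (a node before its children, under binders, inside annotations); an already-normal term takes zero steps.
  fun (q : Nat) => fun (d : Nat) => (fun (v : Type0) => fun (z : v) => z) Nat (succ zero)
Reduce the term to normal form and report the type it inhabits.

reduced normal form:
  fun (q : Nat) => fun (d : Nat) => succ zero
type:
  forall (q : Nat), forall (d : Nat), Nat
observation: the leftmost-outermost redex is a beta-redex, and normalization takes 2 steps.


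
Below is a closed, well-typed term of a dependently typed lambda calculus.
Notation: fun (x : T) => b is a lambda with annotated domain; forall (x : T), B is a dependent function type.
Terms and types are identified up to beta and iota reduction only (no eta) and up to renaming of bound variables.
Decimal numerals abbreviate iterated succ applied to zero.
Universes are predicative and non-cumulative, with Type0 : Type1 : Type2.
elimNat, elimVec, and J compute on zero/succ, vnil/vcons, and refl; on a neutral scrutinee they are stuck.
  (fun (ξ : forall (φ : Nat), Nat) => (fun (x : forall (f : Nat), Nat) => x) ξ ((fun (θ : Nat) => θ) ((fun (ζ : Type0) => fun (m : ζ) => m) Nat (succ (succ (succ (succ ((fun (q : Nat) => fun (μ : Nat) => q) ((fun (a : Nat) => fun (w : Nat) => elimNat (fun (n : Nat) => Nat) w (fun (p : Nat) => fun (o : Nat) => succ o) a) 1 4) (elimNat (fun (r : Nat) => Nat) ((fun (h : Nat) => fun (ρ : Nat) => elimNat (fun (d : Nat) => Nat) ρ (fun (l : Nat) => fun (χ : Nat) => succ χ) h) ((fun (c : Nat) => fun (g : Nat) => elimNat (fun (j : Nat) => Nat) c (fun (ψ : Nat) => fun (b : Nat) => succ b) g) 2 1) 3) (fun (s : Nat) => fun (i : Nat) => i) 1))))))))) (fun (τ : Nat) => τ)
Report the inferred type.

type:
  Nat


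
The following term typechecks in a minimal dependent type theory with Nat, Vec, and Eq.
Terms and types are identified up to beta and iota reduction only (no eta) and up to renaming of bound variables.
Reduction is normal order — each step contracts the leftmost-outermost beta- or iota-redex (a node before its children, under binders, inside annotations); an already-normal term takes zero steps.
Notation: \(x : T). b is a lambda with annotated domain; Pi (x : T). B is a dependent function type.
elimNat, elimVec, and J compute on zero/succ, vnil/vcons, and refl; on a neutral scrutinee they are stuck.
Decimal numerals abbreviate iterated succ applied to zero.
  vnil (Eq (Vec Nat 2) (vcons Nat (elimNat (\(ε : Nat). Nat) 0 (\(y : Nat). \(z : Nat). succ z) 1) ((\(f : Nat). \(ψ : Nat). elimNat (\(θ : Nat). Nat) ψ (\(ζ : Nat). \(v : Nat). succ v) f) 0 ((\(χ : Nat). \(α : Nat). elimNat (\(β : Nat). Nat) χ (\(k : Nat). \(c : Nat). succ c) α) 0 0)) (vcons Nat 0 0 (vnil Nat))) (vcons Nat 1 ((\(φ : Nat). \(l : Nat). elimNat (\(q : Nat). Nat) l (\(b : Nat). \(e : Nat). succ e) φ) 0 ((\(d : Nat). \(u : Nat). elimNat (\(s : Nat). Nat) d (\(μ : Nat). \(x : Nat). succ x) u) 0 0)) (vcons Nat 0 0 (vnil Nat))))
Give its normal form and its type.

resulting normal form:
  vnil (Eq (Vec Nat 2) (vcons Nat 1 0 (vcons Nat 0 0 (vnil Nat))) (vcons Nat 1 0 (vcons Nat 0 0 (vnil Nat))))
type:
  Vec (Eq (Vec Nat 2) (vcons Nat 1 0 (vcons Nat 0 0 (vnil Nat))) (vcons Nat 1 0 (vcons Nat 0 0 (vnil Nat)))) 0


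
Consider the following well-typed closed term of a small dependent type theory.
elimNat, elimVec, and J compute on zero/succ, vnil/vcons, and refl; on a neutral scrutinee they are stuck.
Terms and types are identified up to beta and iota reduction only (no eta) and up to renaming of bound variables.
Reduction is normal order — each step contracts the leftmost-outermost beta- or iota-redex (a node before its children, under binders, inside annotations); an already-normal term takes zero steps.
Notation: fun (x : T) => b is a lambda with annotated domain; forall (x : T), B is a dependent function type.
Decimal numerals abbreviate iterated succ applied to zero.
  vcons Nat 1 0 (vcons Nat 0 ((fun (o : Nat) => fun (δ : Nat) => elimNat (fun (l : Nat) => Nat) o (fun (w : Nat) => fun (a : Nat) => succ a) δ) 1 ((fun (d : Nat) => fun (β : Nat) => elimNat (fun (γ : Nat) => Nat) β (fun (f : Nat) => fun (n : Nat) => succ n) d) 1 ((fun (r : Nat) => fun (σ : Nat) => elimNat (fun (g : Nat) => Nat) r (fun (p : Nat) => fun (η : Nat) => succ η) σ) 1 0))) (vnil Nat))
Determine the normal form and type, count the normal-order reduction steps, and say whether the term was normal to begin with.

normal form:
  vcons Nat 1 0 (vcons Nat 0 3 (vnil Nat))
the term's type:
  Vec Nat 2
steps to reach normal form (normal order): 18
term was already normal: no
first contracted redex: a beta-redex


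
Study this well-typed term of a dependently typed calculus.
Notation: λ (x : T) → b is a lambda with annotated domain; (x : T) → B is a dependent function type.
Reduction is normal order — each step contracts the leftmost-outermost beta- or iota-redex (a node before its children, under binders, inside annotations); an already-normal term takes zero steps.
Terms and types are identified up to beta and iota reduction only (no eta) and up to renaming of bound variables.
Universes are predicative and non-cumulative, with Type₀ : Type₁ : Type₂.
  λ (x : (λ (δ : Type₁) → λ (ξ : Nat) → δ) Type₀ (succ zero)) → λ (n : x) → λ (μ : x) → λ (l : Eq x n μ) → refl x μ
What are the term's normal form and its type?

normal form:
  λ (x : Type₀) → λ (δ : x) → λ (ξ : x) → λ (n : Eq x δ ξ) → refl x ξ
type:
  (x : Type₀) → (δ : x) → (ξ : x) → (n : Eq x δ ξ) → Eq x ξ ξ
observation: contracting a beta-redex first, the term normalizes in 2 steps.


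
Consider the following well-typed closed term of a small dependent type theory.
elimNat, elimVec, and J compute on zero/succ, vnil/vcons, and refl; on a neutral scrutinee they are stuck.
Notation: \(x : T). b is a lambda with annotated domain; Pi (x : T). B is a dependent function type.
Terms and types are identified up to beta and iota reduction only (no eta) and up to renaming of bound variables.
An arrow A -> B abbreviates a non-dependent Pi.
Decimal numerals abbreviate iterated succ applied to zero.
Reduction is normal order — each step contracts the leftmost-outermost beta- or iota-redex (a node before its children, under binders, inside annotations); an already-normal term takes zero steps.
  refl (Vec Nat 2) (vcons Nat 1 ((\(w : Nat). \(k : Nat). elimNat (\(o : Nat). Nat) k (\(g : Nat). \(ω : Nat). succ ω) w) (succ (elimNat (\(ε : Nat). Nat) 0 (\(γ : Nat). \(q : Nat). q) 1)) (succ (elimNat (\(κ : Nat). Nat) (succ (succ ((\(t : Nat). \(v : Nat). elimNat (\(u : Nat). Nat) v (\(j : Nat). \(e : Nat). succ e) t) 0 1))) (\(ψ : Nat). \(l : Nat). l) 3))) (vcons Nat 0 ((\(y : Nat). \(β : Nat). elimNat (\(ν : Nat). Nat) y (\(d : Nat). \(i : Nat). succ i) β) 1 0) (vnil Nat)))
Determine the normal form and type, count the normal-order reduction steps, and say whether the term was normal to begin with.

normal form:
  refl (Vec Nat 2) (vcons Nat 1 5 (vcons Nat 0 1 (vnil Nat)))
the term's type:
  Eq (Vec Nat 2) (vcons Nat 1 5 (vcons Nat 0 1 (vnil Nat))) (vcons Nat 1 5 (vcons Nat 0 1 (vnil Nat)))
normal-order step count: 26
already normal: no
first contracted redex: a beta-redex


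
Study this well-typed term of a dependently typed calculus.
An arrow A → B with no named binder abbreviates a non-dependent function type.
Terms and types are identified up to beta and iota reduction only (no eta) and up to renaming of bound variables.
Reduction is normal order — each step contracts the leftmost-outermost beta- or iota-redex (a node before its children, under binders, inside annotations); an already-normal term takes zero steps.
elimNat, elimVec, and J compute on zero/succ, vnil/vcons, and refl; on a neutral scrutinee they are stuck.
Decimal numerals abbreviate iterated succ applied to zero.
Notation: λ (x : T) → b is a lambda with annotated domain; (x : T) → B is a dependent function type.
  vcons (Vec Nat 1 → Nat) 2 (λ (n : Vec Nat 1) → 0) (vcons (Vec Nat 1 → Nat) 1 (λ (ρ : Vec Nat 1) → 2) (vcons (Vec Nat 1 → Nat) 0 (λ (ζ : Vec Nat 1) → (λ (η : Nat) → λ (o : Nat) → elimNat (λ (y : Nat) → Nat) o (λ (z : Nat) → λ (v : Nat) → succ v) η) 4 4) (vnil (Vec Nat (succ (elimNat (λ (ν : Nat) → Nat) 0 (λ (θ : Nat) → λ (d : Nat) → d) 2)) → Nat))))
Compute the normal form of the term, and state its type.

resulting normal form:
  vcons (Vec Nat 1 → Nat) 2 (λ (n : Vec Nat 1) → 0) (vcons (Vec Nat 1 → Nat) 1 (λ (ρ : Vec Nat 1) → 2) (vcons (Vec Nat 1 → Nat) 0 (λ (ζ : Vec Nat 1) → 8) (vnil (Vec Nat 1 → Nat))))
type:
  Vec (Vec Nat 1 → Nat) 3
observation: the leftmost-outermost redex is a beta-redex, and normalization takes 22 steps.


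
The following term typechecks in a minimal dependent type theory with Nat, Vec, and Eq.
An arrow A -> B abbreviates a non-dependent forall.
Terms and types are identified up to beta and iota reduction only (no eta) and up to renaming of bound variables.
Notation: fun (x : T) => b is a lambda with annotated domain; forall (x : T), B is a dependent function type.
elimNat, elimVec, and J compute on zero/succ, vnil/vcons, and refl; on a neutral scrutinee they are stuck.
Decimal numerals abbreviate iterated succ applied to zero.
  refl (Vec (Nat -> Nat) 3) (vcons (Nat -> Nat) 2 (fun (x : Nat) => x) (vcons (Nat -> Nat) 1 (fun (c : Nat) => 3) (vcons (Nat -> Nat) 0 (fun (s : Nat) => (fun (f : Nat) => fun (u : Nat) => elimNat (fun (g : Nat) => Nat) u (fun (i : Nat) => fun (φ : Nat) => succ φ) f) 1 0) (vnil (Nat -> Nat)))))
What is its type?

type:
  Eq (Vec (Nat -> Nat) 3) (vcons (Nat -> Nat) 2 (fun (x : Nat) => x) (vcons (Nat -> Nat) 1 (fun (c : Nat) => 3) (vcons (Nat -> Nat) 0 (fun (s : Nat) => 1) (vnil (Nat -> Nat))))) (vcons (Nat -> Nat) 2 (fun (f : Nat) => f) (vcons (Nat -> Nat) 1 (fun (u : Nat) => 3) (vcons (Nat -> Nat) 0 (fun (g : Nat) => 1) (vnil (Nat -> Nat)))))


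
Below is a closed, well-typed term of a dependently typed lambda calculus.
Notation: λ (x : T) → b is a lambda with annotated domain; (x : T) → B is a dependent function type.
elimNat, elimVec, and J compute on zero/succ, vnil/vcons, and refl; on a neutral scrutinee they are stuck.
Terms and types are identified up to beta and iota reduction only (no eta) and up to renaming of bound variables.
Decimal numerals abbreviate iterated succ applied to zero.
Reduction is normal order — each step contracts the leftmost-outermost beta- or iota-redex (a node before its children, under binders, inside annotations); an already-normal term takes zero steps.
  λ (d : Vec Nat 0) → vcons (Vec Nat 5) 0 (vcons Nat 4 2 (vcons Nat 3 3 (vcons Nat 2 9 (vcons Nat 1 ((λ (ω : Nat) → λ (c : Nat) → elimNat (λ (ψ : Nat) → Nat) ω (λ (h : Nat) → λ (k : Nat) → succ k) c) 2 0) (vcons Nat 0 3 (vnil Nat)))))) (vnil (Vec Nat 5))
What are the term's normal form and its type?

normal form:
  λ (d : Vec Nat 0) → vcons (Vec Nat 5) 0 (vcons Nat 4 2 (vcons Nat 3 3 (vcons Nat 2 9 (vcons Nat 1 2 (vcons Nat 0 3 (vnil Nat)))))) (vnil (Vec Nat 5))
type:
  (d : Vec Nat 0) → Vec (Vec Nat 5) 1
observation: 3 normal-order steps normalize the term, beginning with a beta-redex.


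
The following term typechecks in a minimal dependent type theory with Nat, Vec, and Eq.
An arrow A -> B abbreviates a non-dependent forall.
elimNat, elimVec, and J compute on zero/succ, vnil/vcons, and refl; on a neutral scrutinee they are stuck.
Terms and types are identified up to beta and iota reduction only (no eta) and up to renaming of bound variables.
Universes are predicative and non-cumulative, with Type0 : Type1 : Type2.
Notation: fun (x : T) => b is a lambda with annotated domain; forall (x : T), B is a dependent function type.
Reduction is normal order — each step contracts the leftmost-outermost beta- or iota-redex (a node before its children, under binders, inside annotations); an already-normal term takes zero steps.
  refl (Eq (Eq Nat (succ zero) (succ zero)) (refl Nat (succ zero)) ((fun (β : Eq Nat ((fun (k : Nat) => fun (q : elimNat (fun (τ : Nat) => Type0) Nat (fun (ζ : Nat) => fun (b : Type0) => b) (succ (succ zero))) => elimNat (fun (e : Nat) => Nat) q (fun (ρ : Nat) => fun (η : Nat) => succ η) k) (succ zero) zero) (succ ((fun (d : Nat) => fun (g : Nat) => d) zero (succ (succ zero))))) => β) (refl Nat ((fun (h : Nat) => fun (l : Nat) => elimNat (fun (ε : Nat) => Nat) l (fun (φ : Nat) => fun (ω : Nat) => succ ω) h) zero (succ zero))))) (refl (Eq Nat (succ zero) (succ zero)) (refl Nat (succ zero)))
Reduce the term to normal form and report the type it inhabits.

resulting normal form:
  refl (Eq (Eq Nat (succ zero) (succ zero)) (refl Nat (succ zero)) (refl Nat (succ zero))) (refl (Eq Nat (succ zero) (succ zero)) (refl Nat (succ zero)))
inferred type:
  Eq (Eq (Eq Nat (succ zero) (succ zero)) (refl Nat (succ zero)) (refl Nat (succ zero))) (refl (Eq Nat (succ zero) (succ zero)) (refl Nat (succ zero))) (refl (Eq Nat (succ zero) (succ zero)) (refl Nat (succ zero)))


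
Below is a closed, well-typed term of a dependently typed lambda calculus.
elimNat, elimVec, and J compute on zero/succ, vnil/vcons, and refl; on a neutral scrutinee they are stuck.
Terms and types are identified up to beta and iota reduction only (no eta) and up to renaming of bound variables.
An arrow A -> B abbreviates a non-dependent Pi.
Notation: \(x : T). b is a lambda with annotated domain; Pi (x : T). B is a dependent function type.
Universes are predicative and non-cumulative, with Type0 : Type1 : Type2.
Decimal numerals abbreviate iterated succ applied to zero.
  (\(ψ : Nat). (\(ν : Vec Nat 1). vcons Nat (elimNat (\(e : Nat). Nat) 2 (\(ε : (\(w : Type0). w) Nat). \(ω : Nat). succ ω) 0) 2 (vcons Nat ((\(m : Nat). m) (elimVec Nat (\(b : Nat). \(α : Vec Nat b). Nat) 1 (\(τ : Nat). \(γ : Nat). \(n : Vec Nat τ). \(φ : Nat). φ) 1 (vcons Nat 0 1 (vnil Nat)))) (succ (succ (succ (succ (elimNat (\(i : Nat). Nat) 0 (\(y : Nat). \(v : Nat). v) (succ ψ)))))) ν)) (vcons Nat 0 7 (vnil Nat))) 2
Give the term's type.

type:
  Vec Nat 3


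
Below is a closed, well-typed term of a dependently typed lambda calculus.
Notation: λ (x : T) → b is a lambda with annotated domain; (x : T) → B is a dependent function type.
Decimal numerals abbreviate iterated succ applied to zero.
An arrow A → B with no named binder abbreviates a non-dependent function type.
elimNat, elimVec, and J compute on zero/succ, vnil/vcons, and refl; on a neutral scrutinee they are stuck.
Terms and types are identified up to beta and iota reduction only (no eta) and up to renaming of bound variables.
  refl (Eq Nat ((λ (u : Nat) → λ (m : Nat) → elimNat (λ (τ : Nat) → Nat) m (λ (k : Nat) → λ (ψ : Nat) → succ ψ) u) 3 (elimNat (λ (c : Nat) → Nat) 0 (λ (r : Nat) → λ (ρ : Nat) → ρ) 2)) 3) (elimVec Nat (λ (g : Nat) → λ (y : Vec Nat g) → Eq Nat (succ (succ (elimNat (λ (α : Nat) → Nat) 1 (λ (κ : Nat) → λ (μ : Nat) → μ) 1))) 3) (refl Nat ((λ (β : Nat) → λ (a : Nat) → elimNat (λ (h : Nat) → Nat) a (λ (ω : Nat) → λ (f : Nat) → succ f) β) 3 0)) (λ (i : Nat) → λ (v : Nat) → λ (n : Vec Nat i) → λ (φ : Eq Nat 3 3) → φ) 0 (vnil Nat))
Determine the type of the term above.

inferred type:
  Eq (Eq Nat 3 3) (refl Nat 3) (refl Nat 3)


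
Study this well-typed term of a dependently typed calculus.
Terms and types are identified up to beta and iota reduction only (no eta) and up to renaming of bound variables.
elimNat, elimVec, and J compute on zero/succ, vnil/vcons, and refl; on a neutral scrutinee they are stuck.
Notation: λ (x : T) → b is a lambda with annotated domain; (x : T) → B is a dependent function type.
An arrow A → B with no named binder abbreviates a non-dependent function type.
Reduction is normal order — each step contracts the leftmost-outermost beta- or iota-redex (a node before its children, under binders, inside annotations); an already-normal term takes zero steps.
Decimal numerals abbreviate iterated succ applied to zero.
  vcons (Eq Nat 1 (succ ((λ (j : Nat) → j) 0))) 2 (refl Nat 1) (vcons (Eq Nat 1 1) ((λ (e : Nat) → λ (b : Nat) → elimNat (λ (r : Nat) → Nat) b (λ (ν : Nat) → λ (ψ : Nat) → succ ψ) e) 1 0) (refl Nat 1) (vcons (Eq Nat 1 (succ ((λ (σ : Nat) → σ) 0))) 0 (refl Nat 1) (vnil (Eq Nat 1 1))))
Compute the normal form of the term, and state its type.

normal form:
  vcons (Eq Nat 1 1) 2 (refl Nat 1) (vcons (Eq Nat 1 1) 1 (refl Nat 1) (vcons (Eq Nat 1 1) 0 (refl Nat 1) (vnil (Eq Nat 1 1))))
the term's type:
  Vec (Eq Nat 1 1) 3
observation: the leftmost-outermost redex is a beta-redex, and normalization takes 8 steps.


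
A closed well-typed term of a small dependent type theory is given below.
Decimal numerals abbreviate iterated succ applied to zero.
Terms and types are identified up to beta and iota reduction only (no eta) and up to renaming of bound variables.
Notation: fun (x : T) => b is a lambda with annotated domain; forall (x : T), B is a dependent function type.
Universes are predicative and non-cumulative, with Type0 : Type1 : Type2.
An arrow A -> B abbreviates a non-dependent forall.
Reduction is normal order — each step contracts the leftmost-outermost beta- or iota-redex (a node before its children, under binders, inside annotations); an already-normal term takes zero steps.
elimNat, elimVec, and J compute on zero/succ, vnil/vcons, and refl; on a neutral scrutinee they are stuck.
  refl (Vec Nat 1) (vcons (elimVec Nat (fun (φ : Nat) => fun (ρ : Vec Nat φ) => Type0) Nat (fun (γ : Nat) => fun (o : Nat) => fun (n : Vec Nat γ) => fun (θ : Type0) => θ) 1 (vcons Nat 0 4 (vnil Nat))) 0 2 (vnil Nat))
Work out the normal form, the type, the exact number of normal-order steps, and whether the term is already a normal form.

normal form:
  refl (Vec Nat 1) (vcons Nat 0 2 (vnil Nat))
type:
  Eq (Vec Nat 1) (vcons Nat 0 2 (vnil Nat)) (vcons Nat 0 2 (vnil Nat))
reduction steps (normal order): 6
term was already normal: no
first contracted redex: an elimVec iota-redex


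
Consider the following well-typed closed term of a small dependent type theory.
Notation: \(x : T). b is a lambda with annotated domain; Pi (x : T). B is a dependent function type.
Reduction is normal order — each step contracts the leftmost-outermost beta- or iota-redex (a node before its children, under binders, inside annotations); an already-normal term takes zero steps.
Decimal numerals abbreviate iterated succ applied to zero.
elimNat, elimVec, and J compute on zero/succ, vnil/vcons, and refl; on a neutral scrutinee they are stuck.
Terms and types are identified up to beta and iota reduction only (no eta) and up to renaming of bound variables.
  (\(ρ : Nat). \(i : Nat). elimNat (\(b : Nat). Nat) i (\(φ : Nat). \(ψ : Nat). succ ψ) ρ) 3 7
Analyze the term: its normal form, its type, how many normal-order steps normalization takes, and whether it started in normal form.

normal form:
  10
inferred type:
  Nat
normal-order step count: 12
term was already normal: no
first redex: a beta-redex


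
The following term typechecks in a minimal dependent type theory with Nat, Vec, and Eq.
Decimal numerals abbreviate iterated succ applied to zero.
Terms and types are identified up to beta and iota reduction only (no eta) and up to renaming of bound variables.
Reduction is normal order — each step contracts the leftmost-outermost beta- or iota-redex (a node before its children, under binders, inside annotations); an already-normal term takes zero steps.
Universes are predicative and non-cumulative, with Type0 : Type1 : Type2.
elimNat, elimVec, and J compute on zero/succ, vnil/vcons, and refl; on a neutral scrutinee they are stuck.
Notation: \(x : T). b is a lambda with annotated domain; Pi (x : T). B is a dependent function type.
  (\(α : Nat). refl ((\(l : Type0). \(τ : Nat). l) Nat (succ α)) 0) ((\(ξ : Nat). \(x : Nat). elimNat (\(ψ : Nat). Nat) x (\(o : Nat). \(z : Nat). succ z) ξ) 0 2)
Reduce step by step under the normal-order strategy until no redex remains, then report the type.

normal-order reduction sequence:
  (\(α : Nat). refl ((\(l : Type0). \(τ : Nat). l) Nat (succ α)) 0) ((\(ξ : Nat). \(x : Nat). elimNat (\(ψ : Nat). Nat) x (\(o : Nat). \(z : Nat). succ z) ξ) 0 2)
  ~> refl ((\(α : Type0). \(l : Nat). α) Nat (succ ((\(τ : Nat). \(ξ : Nat). elimNat (\(x : Nat). Nat) ξ (\(ψ : Nat). \(o : Nat). succ o) τ) 0 2))) 0
  ~> refl ((\(α : Nat). Nat) (succ ((\(l : Nat). \(τ : Nat). elimNat (\(ξ : Nat). Nat) τ (\(x : Nat). \(ψ : Nat). succ ψ) l) 0 2))) 0
  ~> refl Nat 0
type:
  Eq Nat 0 0


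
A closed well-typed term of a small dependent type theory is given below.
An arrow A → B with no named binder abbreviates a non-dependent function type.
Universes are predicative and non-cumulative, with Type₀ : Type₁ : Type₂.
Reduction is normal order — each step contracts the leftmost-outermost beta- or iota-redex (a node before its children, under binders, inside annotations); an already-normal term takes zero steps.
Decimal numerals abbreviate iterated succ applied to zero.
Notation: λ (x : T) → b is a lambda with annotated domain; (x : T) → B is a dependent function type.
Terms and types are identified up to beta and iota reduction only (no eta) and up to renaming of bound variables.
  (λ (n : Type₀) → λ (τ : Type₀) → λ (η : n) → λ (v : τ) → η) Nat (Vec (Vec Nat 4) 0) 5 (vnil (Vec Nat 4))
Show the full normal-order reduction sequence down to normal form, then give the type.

reduction (normal order):
  (λ (n : Type₀) → λ (τ : Type₀) → λ (η : n) → λ (v : τ) → η) Nat (Vec (Vec Nat 4) 0) 5 (vnil (Vec Nat 4))
  ~> (λ (n : Type₀) → λ (τ : Nat) → λ (η : n) → τ) (Vec (Vec Nat 4) 0) 5 (vnil (Vec Nat 4))
  ~> (λ (n : Nat) → λ (τ : Vec (Vec Nat 4) 0) → n) 5 (vnil (Vec Nat 4))
  ~> (λ (n : Vec (Vec Nat 4) 0) → 5) (vnil (Vec Nat 4))
  ~> 5
inferred type:
  Nat


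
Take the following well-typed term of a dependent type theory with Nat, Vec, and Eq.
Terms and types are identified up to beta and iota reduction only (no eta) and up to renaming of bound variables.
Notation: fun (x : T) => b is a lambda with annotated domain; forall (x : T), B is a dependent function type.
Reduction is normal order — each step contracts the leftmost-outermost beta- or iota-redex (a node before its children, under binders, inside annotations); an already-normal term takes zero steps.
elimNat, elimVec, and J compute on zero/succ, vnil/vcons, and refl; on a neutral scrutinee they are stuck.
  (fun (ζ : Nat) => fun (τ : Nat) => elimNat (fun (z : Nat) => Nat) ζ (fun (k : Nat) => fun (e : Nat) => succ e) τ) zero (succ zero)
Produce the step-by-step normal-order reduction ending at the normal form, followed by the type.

normal-order reduction:
  (fun (ζ : Nat) => fun (τ : Nat) => elimNat (fun (z : Nat) => Nat) ζ (fun (k : Nat) => fun (e : Nat) => succ e) τ) zero (succ zero)
  ~> (fun (ζ : Nat) => elimNat (fun (τ : Nat) => Nat) zero (fun (z : Nat) => fun (k : Nat) => succ k) ζ) (succ zero)
  ~> elimNat (fun (ζ : Nat) => Nat) zero (fun (τ : Nat) => fun (z : Nat) => succ z) (succ zero)
  ~> (fun (ζ : Nat) => fun (τ : Nat) => succ τ) zero (elimNat (fun (z : Nat) => Nat) zero (fun (k : Nat) => fun (e : Nat) => succ e) zero)
  ~> (fun (ζ : Nat) => succ ζ) (elimNat (fun (τ : Nat) => Nat) zero (fun (z : Nat) => fun (k : Nat) => succ k) zero)
  ~> succ (elimNat (fun (ζ : Nat) => Nat) zero (fun (τ : Nat) => fun (z : Nat) => succ z) zero)
  ~> succ zero
type:
  Nat


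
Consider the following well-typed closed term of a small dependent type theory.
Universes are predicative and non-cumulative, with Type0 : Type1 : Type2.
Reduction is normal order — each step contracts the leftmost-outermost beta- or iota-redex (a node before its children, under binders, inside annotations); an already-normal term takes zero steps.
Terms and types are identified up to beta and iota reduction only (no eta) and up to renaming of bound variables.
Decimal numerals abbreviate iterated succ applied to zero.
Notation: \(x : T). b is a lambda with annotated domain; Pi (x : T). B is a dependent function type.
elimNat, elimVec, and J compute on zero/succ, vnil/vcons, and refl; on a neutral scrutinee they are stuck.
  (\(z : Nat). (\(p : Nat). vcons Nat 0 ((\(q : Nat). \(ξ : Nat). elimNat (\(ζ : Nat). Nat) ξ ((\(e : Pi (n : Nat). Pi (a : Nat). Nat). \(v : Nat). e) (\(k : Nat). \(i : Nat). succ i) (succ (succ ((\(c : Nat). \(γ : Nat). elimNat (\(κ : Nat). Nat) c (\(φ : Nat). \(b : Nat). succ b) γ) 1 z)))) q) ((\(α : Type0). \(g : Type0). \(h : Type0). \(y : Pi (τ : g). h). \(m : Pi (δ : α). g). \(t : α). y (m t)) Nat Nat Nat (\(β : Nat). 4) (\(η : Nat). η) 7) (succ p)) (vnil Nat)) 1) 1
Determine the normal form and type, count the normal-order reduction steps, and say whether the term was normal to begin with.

resulting normal form:
  vcons Nat 0 6 (vnil Nat)
the term's type:
  Vec Nat 1
reduction steps (normal order): 26
started in normal form: no
first contracted redex: a beta-redex


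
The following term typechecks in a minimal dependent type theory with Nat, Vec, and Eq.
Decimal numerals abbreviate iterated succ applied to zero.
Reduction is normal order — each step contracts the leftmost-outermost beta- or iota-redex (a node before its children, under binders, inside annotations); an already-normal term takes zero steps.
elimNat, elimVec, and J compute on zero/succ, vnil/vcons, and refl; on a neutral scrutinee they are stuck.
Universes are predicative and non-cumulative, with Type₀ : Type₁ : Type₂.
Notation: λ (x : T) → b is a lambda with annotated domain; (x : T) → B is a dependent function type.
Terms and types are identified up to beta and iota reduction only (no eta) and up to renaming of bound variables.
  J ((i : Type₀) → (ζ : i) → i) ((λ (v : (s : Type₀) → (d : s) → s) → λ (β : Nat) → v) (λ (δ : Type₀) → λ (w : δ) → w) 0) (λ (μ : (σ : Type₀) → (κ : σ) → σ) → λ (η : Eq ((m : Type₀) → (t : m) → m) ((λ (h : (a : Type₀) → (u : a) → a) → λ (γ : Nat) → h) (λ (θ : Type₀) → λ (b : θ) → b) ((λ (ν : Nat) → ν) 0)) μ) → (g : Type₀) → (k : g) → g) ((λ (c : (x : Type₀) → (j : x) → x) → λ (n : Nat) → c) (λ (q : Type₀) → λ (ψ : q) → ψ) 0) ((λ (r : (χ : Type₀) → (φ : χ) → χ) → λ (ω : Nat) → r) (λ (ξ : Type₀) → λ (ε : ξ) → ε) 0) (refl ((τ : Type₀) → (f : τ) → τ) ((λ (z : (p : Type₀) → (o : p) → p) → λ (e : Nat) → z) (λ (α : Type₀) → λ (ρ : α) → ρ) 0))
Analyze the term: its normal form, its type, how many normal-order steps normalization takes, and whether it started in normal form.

resulting normal form:
  λ (i : Type₀) → λ (ζ : i) → ζ
type:
  (i : Type₀) → (ζ : i) → i
reduction steps (normal order): 3
started in normal form: no
first contracted redex: a J iota-redex


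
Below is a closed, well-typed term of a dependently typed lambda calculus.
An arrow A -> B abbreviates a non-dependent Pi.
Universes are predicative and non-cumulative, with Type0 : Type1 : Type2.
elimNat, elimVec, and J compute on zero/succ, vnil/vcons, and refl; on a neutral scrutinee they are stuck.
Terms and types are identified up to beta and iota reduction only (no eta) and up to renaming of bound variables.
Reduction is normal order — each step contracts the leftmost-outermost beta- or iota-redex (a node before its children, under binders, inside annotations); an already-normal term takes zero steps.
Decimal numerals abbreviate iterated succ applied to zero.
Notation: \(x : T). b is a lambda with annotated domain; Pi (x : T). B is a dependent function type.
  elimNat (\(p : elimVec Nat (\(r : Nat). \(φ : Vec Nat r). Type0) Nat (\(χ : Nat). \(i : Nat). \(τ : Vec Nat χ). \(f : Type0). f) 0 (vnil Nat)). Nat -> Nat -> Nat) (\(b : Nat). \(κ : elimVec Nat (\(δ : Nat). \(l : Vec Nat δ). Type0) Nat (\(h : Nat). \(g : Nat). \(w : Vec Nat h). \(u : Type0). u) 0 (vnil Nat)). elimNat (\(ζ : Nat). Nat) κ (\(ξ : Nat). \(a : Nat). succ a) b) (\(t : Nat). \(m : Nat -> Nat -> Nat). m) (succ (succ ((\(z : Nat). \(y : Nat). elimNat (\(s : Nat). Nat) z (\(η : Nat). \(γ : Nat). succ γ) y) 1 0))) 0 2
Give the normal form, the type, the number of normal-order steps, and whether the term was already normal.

resulting normal form:
  2
type:
  Nat
steps to reach normal form (normal order): 18
started in normal form: no
first redex: an elimNat iota-redex


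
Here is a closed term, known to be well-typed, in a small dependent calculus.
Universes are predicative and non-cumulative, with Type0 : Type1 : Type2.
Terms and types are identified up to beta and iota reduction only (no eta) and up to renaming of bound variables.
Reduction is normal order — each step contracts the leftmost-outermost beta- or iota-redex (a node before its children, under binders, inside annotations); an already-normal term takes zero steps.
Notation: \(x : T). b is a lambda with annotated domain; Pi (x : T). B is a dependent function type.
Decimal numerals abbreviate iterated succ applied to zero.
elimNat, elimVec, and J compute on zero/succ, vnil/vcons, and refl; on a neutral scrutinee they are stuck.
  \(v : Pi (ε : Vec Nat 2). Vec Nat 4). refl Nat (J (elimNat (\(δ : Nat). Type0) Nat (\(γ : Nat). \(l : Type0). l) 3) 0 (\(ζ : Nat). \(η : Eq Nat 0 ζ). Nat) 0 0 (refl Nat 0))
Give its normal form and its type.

normal form:
  \(v : Pi (ε : Vec Nat 2). Vec Nat 4). refl Nat 0
type:
  Pi (v : Pi (ε : Vec Nat 2). Vec Nat 4). Eq Nat 0 0


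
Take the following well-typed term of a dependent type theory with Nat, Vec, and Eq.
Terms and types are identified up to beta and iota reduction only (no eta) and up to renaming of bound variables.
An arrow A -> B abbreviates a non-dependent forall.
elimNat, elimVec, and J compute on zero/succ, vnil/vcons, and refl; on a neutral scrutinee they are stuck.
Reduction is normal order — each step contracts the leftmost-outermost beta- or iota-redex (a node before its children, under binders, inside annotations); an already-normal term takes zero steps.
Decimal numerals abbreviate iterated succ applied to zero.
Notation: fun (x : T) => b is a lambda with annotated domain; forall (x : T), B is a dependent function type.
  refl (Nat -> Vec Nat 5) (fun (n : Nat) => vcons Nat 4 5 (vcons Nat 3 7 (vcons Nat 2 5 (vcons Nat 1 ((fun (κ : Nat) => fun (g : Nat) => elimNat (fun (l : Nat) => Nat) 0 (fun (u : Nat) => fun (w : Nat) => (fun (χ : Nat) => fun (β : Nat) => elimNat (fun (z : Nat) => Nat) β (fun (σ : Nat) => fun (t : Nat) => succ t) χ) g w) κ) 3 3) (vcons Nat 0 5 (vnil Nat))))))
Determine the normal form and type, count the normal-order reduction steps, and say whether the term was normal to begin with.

normal form:
  refl (Nat -> Vec Nat 5) (fun (n : Nat) => vcons Nat 4 5 (vcons Nat 3 7 (vcons Nat 2 5 (vcons Nat 1 9 (vcons Nat 0 5 (vnil Nat))))))
the term's type:
  Eq (Nat -> Vec Nat 5) (fun (n : Nat) => vcons Nat 4 5 (vcons Nat 3 7 (vcons Nat 2 5 (vcons Nat 1 9 (vcons Nat 0 5 (vnil Nat)))))) (fun (κ : Nat) => vcons Nat 4 5 (vcons Nat 3 7 (vcons Nat 2 5 (vcons Nat 1 9 (vcons Nat 0 5 (vnil Nat))))))
reduction steps (normal order): 48
already normal: no
first redex: a beta-redex


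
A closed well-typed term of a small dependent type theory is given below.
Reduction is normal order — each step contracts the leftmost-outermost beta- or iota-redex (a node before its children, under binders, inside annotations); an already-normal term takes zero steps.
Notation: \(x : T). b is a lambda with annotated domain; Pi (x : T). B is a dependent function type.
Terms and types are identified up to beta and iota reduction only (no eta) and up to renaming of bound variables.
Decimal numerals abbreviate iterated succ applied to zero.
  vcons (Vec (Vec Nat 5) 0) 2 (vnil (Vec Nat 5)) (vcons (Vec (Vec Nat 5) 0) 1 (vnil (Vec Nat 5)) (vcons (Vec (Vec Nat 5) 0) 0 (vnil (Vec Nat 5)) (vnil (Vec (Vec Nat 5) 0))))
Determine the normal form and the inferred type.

normal form:
  vcons (Vec (Vec Nat 5) 0) 2 (vnil (Vec Nat 5)) (vcons (Vec (Vec Nat 5) 0) 1 (vnil (Vec Nat 5)) (vcons (Vec (Vec Nat 5) 0) 0 (vnil (Vec Nat 5)) (vnil (Vec (Vec Nat 5) 0))))
inferred type:
  Vec (Vec (Vec Nat 5) 0) 3


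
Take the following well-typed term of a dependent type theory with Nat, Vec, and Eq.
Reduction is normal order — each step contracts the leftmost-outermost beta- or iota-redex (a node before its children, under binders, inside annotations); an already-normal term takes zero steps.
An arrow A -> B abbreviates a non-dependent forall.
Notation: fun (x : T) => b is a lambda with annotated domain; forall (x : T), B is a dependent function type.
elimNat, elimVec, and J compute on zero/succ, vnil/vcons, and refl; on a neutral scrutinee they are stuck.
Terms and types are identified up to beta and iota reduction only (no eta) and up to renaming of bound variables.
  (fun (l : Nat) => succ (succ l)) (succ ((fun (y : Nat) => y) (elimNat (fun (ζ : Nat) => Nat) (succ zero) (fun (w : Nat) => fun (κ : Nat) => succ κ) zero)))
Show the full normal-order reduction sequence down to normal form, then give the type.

normal-order reduction:
  (fun (l : Nat) => succ (succ l)) (succ ((fun (y : Nat) => y) (elimNat (fun (ζ : Nat) => Nat) (succ zero) (fun (w : Nat) => fun (κ : Nat) => succ κ) zero)))
  ~> succ (succ (succ ((fun (l : Nat) => l) (elimNat (fun (y : Nat) => Nat) (succ zero) (fun (ζ : Nat) => fun (w : Nat) => succ w) zero))))
  ~> succ (succ (succ (elimNat (fun (l : Nat) => Nat) (succ zero) (fun (y : Nat) => fun (ζ : Nat) => succ ζ) zero)))
  ~> succ (succ (succ (succ zero)))
type:
  Nat


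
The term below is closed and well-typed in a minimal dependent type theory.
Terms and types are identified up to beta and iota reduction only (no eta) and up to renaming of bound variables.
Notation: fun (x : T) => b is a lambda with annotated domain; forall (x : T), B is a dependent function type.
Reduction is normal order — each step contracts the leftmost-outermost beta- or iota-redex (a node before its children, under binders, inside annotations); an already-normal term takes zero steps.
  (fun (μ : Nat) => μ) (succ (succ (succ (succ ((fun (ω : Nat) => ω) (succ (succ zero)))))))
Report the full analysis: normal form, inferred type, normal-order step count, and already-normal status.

normal form:
  succ (succ (succ (succ (succ (succ zero)))))
inferred type:
  Nat
steps to reach normal form (normal order): 2
term was already normal: no
first redex: a beta-redex


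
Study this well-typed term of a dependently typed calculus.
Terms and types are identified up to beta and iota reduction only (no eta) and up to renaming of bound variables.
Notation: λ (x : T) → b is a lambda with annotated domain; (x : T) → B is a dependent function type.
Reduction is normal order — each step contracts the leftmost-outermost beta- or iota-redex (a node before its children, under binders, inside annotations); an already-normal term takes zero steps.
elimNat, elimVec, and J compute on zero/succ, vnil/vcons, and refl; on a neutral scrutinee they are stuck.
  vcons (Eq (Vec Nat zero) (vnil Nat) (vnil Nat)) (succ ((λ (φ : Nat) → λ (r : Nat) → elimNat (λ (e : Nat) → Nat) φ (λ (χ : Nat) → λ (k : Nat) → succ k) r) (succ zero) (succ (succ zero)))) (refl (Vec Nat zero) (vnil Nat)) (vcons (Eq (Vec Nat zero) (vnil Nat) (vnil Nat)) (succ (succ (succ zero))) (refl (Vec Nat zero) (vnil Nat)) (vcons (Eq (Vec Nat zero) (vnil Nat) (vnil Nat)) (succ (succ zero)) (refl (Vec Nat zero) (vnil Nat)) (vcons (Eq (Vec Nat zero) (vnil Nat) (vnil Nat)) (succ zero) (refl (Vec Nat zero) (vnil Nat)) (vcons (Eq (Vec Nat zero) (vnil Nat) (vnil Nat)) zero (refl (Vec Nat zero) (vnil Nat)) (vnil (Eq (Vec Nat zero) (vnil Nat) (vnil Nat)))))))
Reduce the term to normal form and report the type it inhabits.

resulting normal form:
  vcons (Eq (Vec Nat zero) (vnil Nat) (vnil Nat)) (succ (succ (succ (succ zero)))) (refl (Vec Nat zero) (vnil Nat)) (vcons (Eq (Vec Nat zero) (vnil Nat) (vnil Nat)) (succ (succ (succ zero))) (refl (Vec Nat zero) (vnil Nat)) (vcons (Eq (Vec Nat zero) (vnil Nat) (vnil Nat)) (succ (succ zero)) (refl (Vec Nat zero) (vnil Nat)) (vcons (Eq (Vec Nat zero) (vnil Nat) (vnil Nat)) (succ zero) (refl (Vec Nat zero) (vnil Nat)) (vcons (Eq (Vec Nat zero) (vnil Nat) (vnil Nat)) zero (refl (Vec Nat zero) (vnil Nat)) (vnil (Eq (Vec Nat zero) (vnil Nat) (vnil Nat)))))))
inferred type:
  Vec (Eq (Vec Nat zero) (vnil Nat) (vnil Nat)) (succ (succ (succ (succ (succ zero)))))
observation: the first redex contracted is a beta-redex; the normal form is reached in 9 normal-order steps.


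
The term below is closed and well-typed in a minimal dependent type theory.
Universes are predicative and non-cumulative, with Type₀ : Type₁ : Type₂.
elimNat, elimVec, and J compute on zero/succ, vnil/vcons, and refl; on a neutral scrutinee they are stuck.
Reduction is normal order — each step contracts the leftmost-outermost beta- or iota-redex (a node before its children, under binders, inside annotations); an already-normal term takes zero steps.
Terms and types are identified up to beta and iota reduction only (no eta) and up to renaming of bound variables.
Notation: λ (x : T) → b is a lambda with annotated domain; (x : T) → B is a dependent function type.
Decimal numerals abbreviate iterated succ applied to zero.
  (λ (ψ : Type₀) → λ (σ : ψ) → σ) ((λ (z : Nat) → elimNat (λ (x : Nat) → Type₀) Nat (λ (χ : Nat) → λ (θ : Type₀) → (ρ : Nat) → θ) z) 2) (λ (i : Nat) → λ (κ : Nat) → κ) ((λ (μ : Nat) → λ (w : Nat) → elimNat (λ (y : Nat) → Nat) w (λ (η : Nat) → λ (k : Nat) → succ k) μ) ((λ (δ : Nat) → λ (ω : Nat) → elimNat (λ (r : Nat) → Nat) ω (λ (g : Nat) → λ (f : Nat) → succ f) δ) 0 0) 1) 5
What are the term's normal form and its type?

resulting normal form:
  5
inferred type:
  Nat
observation: reduction starts at a beta-redex, and 4 normal-order steps reach the normal form.


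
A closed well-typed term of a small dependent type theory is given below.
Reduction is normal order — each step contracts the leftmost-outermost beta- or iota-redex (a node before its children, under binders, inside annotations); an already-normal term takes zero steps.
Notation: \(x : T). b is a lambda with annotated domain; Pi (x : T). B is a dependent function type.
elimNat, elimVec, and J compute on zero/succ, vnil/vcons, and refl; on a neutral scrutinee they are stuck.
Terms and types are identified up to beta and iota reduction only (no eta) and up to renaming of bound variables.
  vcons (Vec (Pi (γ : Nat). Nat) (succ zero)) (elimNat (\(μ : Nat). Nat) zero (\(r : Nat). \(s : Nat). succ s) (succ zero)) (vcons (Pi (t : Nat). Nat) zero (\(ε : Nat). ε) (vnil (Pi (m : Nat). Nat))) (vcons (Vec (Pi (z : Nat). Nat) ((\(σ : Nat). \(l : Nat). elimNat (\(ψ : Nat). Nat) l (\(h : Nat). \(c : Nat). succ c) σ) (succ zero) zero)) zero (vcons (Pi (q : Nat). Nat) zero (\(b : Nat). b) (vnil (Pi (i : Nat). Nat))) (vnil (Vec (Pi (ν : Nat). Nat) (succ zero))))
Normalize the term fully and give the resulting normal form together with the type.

resulting normal form:
  vcons (Vec (Pi (γ : Nat). Nat) (succ zero)) (succ zero) (vcons (Pi (μ : Nat). Nat) zero (\(r : Nat). r) (vnil (Pi (s : Nat). Nat))) (vcons (Vec (Pi (t : Nat). Nat) (succ zero)) zero (vcons (Pi (ε : Nat). Nat) zero (\(m : Nat). m) (vnil (Pi (z : Nat). Nat))) (vnil (Vec (Pi (σ : Nat). Nat) (succ zero))))
inferred type:
  Vec (Vec (Pi (γ : Nat). Nat) (succ zero)) (succ (succ zero))
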